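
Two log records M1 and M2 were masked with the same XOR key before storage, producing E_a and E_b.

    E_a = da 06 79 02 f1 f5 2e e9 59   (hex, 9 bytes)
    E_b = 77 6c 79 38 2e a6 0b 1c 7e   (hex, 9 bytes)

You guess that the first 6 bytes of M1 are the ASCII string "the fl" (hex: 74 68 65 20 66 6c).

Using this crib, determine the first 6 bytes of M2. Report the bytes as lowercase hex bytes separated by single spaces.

First, E_a ⊕ E_b = (M1 ⊕ K) ⊕ (M2 ⊕ K) = M1 ⊕ M2, so the key drops out. Then M2 = (M1 ⊕ M2) ⊕ M1 over the first 6 bytes.
byte 0: (da ^ 77) ^ 74 = ad ^ 74 = d9
byte 1: (06 ^ 6c) ^ 68 = 6a ^ 68 = 02
byte 2: (79 ^ 79) ^ 65 = 00 ^ 65 = 65
byte 3: (02 ^ 38) ^ 20 = 3a ^ 20 = 1a
byte 4: (f1 ^ 2e) ^ 66 = df ^ 66 = b9
byte 5: (f5 ^ a6) ^ 6c = 53 ^ 6c = 3f

d9 02 65 1a b9 3f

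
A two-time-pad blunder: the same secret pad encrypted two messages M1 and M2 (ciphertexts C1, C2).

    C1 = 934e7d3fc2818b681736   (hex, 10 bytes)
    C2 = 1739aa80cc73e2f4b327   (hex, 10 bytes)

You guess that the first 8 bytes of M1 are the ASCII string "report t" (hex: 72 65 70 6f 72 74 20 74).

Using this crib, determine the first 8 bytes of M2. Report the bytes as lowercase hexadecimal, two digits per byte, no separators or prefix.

First, C1 ⊕ C2 = (M1 ⊕ K) ⊕ (M2 ⊕ K) = M1 ⊕ M2, so the key drops out. Then M2 = (M1 ⊕ M2) ⊕ M1 over the first 8 bytes.
byte 0: (93 XOR 17) XOR 72 = 84 XOR 72 = f6
byte 1: (4e XOR 39) XOR 65 = 77 XOR 65 = 12
byte 2: (7d XOR aa) XOR 70 = d7 XOR 70 = a7
byte 3: (3f XOR 80) XOR 6f = bf XOR 6f = d0
byte 4: (c2 XOR cc) XOR 72 = 0e XOR 72 = 7c
byte 5: (81 XOR 73) XOR 74 = f2 XOR 74 = 86
byte 6: (8b XOR e2) XOR 20 = 69 XOR 20 = 49
byte 7: (68 XOR f4) XOR 74 = 9c XOR 74 = e8

f612a7d07c8649e8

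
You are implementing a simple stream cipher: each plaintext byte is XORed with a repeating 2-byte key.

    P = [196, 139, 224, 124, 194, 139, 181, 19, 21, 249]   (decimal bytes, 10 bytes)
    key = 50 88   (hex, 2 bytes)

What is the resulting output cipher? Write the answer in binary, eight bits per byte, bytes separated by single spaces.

10010100 00000011 10110000 11110100 10010010 00000011 11100101 10011011 01000101 01110001

The 2-byte key repeats, so the effective keystream is 50 88 50 88 50 88 50 88 50 88.
byte 0: c4 XOR 50 = 94
byte 1: 8b XOR 88 = 03
byte 2: e0 XOR 50 = b0
byte 3: 7c XOR 88 = f4
byte 4: c2 XOR 50 = 92
byte 5: 8b XOR 88 = 03
byte 6: b5 XOR 50 = e5
byte 7: 13 XOR 88 = 9b
byte 8: 15 XOR 50 = 45
byte 9: f9 XOR 88 = 71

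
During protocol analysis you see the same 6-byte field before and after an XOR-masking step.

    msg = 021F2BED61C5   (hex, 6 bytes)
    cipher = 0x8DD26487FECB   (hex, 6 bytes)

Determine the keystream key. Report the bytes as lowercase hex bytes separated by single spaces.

Since cipher = msg ⊕ key, XORing both sides with msg gives key = msg ⊕ cipher.
00000010 xor 10001101 = 10001111
00011111 xor 11010010 = 11001101
00101011 xor 01100100 = 01001111
11101101 xor 10000111 = 01101010
01100001 xor 11111110 = 10011111
11000101 xor 11001011 = 00001110

8f cd 4f 6a 9f 0e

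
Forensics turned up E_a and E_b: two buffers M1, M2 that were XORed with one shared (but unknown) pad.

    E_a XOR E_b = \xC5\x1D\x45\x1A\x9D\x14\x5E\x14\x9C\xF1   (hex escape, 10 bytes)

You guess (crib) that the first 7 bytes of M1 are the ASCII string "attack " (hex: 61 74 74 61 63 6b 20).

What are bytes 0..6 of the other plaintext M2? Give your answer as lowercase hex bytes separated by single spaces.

Since E_a ⊕ E_b = M1 ⊕ M2, XORing with the guessed M1 bytes yields the corresponding M2 bytes: M2 = (E_a ⊕ E_b) ⊕ M1.
byte 0: c5 ^ 61 = a4
byte 1: 1d ^ 74 = 69
byte 2: 45 ^ 74 = 31
byte 3: 1a ^ 61 = 7b
byte 4: 9d ^ 63 = fe
byte 5: 14 ^ 6b = 7f
byte 6: 5e ^ 20 = 7e

a4 69 31 7b fe 7f 7e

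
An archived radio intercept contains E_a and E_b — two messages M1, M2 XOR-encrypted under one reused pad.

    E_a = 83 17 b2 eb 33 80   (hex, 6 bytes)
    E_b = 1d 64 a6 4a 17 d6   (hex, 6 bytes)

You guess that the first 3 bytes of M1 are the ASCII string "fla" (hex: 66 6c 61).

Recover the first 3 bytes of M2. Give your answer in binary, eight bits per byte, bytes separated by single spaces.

First, E_a ⊕ E_b = (M1 ⊕ K) ⊕ (M2 ⊕ K) = M1 ⊕ M2, so the key drops out. Then M2 = (M1 ⊕ M2) ⊕ M1 over the first 3 bytes.
byte 0: (83 ⊕ 1d) ⊕ 66 = 9e ⊕ 66 = f8
byte 1: (17 ⊕ 64) ⊕ 6c = 73 ⊕ 6c = 1f
byte 2: (b2 ⊕ a6) ⊕ 61 = 14 ⊕ 61 = 75

11111000 00011111 01110101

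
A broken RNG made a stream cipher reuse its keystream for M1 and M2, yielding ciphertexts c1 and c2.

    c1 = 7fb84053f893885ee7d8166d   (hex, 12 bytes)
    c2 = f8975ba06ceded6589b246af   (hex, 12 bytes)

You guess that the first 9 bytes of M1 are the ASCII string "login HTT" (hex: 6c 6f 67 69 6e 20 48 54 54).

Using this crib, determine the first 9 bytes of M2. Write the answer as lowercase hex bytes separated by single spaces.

eb 40 7c 9a fa 5e 2d 6f 3a

First, c1 ⊕ c2 = (M1 ⊕ K) ⊕ (M2 ⊕ K) = M1 ⊕ M2, so the key drops out. Then M2 = (M1 ⊕ M2) ⊕ M1 over the first 9 bytes.
byte 0: (7f ^ f8) ^ 6c = 87 ^ 6c = eb
byte 1: (b8 ^ 97) ^ 6f = 2f ^ 6f = 40
byte 2: (40 ^ 5b) ^ 67 = 1b ^ 67 = 7c
byte 3: (53 ^ a0) ^ 69 = f3 ^ 69 = 9a
byte 4: (f8 ^ 6c) ^ 6e = 94 ^ 6e = fa
byte 5: (93 ^ ed) ^ 20 = 7e ^ 20 = 5e
byte 6: (88 ^ ed) ^ 48 = 65 ^ 48 = 2d
byte 7: (5e ^ 65) ^ 54 = 3b ^ 54 = 6f
byte 8: (e7 ^ 89) ^ 54 = 6e ^ 54 = 3a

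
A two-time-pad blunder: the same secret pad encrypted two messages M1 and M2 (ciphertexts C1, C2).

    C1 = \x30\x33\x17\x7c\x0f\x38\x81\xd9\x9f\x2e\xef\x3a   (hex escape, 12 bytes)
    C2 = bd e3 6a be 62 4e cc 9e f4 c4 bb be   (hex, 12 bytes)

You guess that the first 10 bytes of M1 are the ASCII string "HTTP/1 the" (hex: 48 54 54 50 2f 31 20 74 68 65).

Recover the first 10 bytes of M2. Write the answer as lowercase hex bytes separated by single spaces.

c5 84 29 92 42 47 6d 33 03 8f

First, C1 ⊕ C2 = (M1 ⊕ K) ⊕ (M2 ⊕ K) = M1 ⊕ M2, so the key drops out. Then M2 = (M1 ⊕ M2) ⊕ M1 over the first 10 bytes.
byte 0: (30 XOR bd) XOR 48 = 8d XOR 48 = c5
byte 1: (33 XOR e3) XOR 54 = d0 XOR 54 = 84
byte 2: (17 XOR 6a) XOR 54 = 7d XOR 54 = 29
byte 3: (7c XOR be) XOR 50 = c2 XOR 50 = 92
byte 4: (0f XOR 62) XOR 2f = 6d XOR 2f = 42
byte 5: (38 XOR 4e) XOR 31 = 76 XOR 31 = 47
byte 6: (81 XOR cc) XOR 20 = 4d XOR 20 = 6d
byte 7: (d9 XOR 9e) XOR 74 = 47 XOR 74 = 33
byte 8: (9f XOR f4) XOR 68 = 6b XOR 68 = 03
byte 9: (2e XOR c4) XOR 65 = ea XOR 65 = 8f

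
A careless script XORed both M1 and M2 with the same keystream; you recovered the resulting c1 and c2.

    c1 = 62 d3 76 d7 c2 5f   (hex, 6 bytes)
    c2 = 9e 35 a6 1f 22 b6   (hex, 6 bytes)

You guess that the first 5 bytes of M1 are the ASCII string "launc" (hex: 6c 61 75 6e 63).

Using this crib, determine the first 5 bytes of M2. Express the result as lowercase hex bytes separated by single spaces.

First, c1 ⊕ c2 = (M1 ⊕ K) ⊕ (M2 ⊕ K) = M1 ⊕ M2, so the key drops out. Then M2 = (M1 ⊕ M2) ⊕ M1 over the first 5 bytes.
byte 0: (62 xor 9e) xor 6c = fc xor 6c = 90
byte 1: (d3 xor 35) xor 61 = e6 xor 61 = 87
byte 2: (76 xor a6) xor 75 = d0 xor 75 = a5
byte 3: (d7 xor 1f) xor 6e = c8 xor 6e = a6
byte 4: (c2 xor 22) xor 63 = e0 xor 63 = 83

90 87 a5 a6 83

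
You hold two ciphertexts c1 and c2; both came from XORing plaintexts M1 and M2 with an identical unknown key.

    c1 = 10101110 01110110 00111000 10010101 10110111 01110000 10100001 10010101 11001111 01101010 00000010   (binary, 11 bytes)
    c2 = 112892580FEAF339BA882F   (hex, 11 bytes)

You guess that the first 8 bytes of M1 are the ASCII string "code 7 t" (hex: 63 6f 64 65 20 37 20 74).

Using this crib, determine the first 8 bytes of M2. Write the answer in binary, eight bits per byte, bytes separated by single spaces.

11011100 00110001 11001110 10101000 10011000 10101101 01110010 11011000

First, c1 ⊕ c2 = (M1 ⊕ K) ⊕ (M2 ⊕ K) = M1 ⊕ M2, so the key drops out. Then M2 = (M1 ⊕ M2) ⊕ M1 over the first 8 bytes.
byte 0: (ae xor 11) xor 63 = bf xor 63 = dc
byte 1: (76 xor 28) xor 6f = 5e xor 6f = 31
byte 2: (38 xor 92) xor 64 = aa xor 64 = ce
byte 3: (95 xor 58) xor 65 = cd xor 65 = a8
byte 4: (b7 xor 0f) xor 20 = b8 xor 20 = 98
byte 5: (70 xor ea) xor 37 = 9a xor 37 = ad
byte 6: (a1 xor f3) xor 20 = 52 xor 20 = 72
byte 7: (95 xor 39) xor 74 = ac xor 74 = d8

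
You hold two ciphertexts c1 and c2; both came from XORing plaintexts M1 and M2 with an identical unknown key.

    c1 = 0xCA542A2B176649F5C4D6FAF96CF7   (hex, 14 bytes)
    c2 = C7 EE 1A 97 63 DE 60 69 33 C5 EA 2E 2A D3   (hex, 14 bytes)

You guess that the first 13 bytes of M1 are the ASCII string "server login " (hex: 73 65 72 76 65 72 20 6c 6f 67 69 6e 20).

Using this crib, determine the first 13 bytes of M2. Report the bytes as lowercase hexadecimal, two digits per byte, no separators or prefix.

7edf42ca11ca09f0987479b966

First, c1 ⊕ c2 = (M1 ⊕ K) ⊕ (M2 ⊕ K) = M1 ⊕ M2, so the key drops out. Then M2 = (M1 ⊕ M2) ⊕ M1 over the first 13 bytes.
byte 0: (ca ⊕ c7) ⊕ 73 = 0d ⊕ 73 = 7e
byte 1: (54 ⊕ ee) ⊕ 65 = ba ⊕ 65 = df
byte 2: (2a ⊕ 1a) ⊕ 72 = 30 ⊕ 72 = 42
byte 3: (2b ⊕ 97) ⊕ 76 = bc ⊕ 76 = ca
byte 4: (17 ⊕ 63) ⊕ 65 = 74 ⊕ 65 = 11
byte 5: (66 ⊕ de) ⊕ 72 = b8 ⊕ 72 = ca
byte 6: (49 ⊕ 60) ⊕ 20 = 29 ⊕ 20 = 09
byte 7: (f5 ⊕ 69) ⊕ 6c = 9c ⊕ 6c = f0
byte 8: (c4 ⊕ 33) ⊕ 6f = f7 ⊕ 6f = 98
byte 9: (d6 ⊕ c5) ⊕ 67 = 13 ⊕ 67 = 74
byte 10: (fa ⊕ ea) ⊕ 69 = 10 ⊕ 69 = 79
byte 11: (f9 ⊕ 2e) ⊕ 6e = d7 ⊕ 6e = b9
byte 12: (6c ⊕ 2a) ⊕ 20 = 46 ⊕ 20 = 66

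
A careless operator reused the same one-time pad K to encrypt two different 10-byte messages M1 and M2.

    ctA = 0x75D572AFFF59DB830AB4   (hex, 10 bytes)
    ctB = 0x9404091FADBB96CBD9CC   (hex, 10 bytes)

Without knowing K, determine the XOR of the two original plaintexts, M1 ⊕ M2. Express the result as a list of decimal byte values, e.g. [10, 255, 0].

ctA ⊕ ctB = (M1 ⊕ K) ⊕ (M2 ⊕ K) = M1 ⊕ M2 — the shared key cancels under XOR.
01110101 XOR 10010100 = 11100001
11010101 XOR 00000100 = 11010001
01110010 XOR 00001001 = 01111011
10101111 XOR 00011111 = 10110000
11111111 XOR 10101101 = 01010010
01011001 XOR 10111011 = 11100010
11011011 XOR 10010110 = 01001101
10000011 XOR 11001011 = 01001000
00001010 XOR 11011001 = 11010011
10110100 XOR 11001100 = 01111000

[225, 209, 123, 176, 82, 226, 77, 72, 211, 120]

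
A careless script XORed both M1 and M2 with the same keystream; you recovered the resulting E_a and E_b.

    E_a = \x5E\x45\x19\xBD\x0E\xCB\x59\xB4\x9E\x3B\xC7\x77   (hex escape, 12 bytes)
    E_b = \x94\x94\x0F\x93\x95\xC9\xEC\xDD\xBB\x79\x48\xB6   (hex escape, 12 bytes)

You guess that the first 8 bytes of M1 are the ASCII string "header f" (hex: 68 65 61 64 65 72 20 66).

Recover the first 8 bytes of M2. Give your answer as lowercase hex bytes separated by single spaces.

a2 b4 77 4a fe 70 95 0f

First, E_a ⊕ E_b = (M1 ⊕ K) ⊕ (M2 ⊕ K) = M1 ⊕ M2, so the key drops out. Then M2 = (M1 ⊕ M2) ⊕ M1 over the first 8 bytes.
byte 0: (5e XOR 94) XOR 68 = ca XOR 68 = a2
byte 1: (45 XOR 94) XOR 65 = d1 XOR 65 = b4
byte 2: (19 XOR 0f) XOR 61 = 16 XOR 61 = 77
byte 3: (bd XOR 93) XOR 64 = 2e XOR 64 = 4a
byte 4: (0e XOR 95) XOR 65 = 9b XOR 65 = fe
byte 5: (cb XOR c9) XOR 72 = 02 XOR 72 = 70
byte 6: (59 XOR ec) XOR 20 = b5 XOR 20 = 95
byte 7: (b4 XOR dd) XOR 66 = 69 XOR 66 = 0f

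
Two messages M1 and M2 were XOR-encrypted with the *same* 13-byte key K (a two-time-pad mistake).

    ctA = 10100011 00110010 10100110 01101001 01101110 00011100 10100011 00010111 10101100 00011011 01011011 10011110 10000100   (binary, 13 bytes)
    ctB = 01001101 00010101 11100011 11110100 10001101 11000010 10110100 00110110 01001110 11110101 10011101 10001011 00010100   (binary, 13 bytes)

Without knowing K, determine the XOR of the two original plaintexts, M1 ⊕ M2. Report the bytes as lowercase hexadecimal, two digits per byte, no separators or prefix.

ee27459de3de1721e2eec61590

ctA ⊕ ctB = (M1 ⊕ K) ⊕ (M2 ⊕ K) = M1 ⊕ M2 — the shared key cancels under XOR.
a3 xor 4d = ee
32 xor 15 = 27
a6 xor e3 = 45
69 xor f4 = 9d
6e xor 8d = e3
1c xor c2 = de
a3 xor b4 = 17
17 xor 36 = 21
ac xor 4e = e2
1b xor f5 = ee
5b xor 9d = c6
9e xor 8b = 15
84 xor 14 = 90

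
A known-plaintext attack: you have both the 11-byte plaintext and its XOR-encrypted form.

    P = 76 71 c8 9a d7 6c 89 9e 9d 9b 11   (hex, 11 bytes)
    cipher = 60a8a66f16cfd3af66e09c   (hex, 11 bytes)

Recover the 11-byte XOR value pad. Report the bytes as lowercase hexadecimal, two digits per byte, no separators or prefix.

16d96ef5c1a35a31fb7b8d

Since cipher = P ⊕ pad, XORing both sides with P gives pad = P ⊕ cipher.
118 ⊕  96 =  22
113 ⊕ 168 = 217
200 ⊕ 166 = 110
154 ⊕ 111 = 245
215 ⊕  22 = 193
108 ⊕ 207 = 163
137 ⊕ 211 =  90
158 ⊕ 175 =  49
157 ⊕ 102 = 251
155 ⊕ 224 = 123
 17 ⊕ 156 = 141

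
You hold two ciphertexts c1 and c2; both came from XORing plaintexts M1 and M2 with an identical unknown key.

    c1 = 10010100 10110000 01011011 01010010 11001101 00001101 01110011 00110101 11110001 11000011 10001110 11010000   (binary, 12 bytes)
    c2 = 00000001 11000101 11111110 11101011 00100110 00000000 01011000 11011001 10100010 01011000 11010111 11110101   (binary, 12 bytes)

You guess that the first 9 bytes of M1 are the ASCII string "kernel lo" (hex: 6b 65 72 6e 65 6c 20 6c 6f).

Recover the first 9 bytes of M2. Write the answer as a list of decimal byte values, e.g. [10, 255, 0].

[254, 16, 215, 215, 142, 97, 11, 128, 60]

First, c1 ⊕ c2 = (M1 ⊕ K) ⊕ (M2 ⊕ K) = M1 ⊕ M2, so the key drops out. Then M2 = (M1 ⊕ M2) ⊕ M1 over the first 9 bytes.
byte 0: (94 ⊕ 01) ⊕ 6b = 95 ⊕ 6b = fe
byte 1: (b0 ⊕ c5) ⊕ 65 = 75 ⊕ 65 = 10
byte 2: (5b ⊕ fe) ⊕ 72 = a5 ⊕ 72 = d7
byte 3: (52 ⊕ eb) ⊕ 6e = b9 ⊕ 6e = d7
byte 4: (cd ⊕ 26) ⊕ 65 = eb ⊕ 65 = 8e
byte 5: (0d ⊕ 00) ⊕ 6c = 0d ⊕ 6c = 61
byte 6: (73 ⊕ 58) ⊕ 20 = 2b ⊕ 20 = 0b
byte 7: (35 ⊕ d9) ⊕ 6c = ec ⊕ 6c = 80
byte 8: (f1 ⊕ a2) ⊕ 6f = 53 ⊕ 6f = 3c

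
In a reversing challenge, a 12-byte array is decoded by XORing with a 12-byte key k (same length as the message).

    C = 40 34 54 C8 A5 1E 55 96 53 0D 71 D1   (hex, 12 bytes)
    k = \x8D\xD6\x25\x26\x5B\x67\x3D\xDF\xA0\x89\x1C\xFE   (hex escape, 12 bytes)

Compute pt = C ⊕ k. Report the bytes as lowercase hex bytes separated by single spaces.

cd e2 71 ee fe 79 68 49 f3 84 6d 2f

40 xor 8d = cd
34 xor d6 = e2
54 xor 25 = 71
c8 xor 26 = ee
a5 xor 5b = fe
1e xor 67 = 79
55 xor 3d = 68
96 xor df = 49
53 xor a0 = f3
0d xor 89 = 84
71 xor 1c = 6d
d1 xor fe = 2f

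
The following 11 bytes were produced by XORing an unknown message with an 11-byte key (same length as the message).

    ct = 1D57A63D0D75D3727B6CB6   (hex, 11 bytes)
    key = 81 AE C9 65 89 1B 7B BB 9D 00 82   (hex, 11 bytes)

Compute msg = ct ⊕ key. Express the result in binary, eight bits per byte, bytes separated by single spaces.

10011100 11111001 01101111 01011000 10000100 01101110 10101000 11001001 11100110 01101100 00110100

 29 xor 129 = 156
 87 xor 174 = 249
166 xor 201 = 111
 61 xor 101 =  88
 13 xor 137 = 132
117 xor  27 = 110
211 xor 123 = 168
114 xor 187 = 201
123 xor 157 = 230
108 xor   0 = 108
182 xor 130 =  52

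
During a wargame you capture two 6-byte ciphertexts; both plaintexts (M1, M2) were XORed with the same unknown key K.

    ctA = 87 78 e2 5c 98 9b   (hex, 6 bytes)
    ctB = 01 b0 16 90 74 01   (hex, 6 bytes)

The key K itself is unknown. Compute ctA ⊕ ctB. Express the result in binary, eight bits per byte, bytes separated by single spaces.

ctA ⊕ ctB = (M1 ⊕ K) ⊕ (M2 ⊕ K) = M1 ⊕ M2 — the shared key cancels under XOR.
87 ⊕ 01 = 86
78 ⊕ b0 = c8
e2 ⊕ 16 = f4
5c ⊕ 90 = cc
98 ⊕ 74 = ec
9b ⊕ 01 = 9a

10000110 11001000 11110100 11001100 11101100 10011010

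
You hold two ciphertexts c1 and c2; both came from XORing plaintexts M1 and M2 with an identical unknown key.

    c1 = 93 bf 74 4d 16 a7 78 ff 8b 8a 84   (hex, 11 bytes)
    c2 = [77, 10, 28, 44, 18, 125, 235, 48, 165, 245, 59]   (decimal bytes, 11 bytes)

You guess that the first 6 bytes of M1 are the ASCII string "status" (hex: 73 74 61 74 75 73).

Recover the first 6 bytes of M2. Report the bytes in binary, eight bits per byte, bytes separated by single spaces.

10101101 11000001 00001001 00010101 01110001 10101001

First, c1 ⊕ c2 = (M1 ⊕ K) ⊕ (M2 ⊕ K) = M1 ⊕ M2, so the key drops out. Then M2 = (M1 ⊕ M2) ⊕ M1 over the first 6 bytes.
byte 0: (93 xor 4d) xor 73 = de xor 73 = ad
byte 1: (bf xor 0a) xor 74 = b5 xor 74 = c1
byte 2: (74 xor 1c) xor 61 = 68 xor 61 = 09
byte 3: (4d xor 2c) xor 74 = 61 xor 74 = 15
byte 4: (16 xor 12) xor 75 = 04 xor 75 = 71
byte 5: (a7 xor 7d) xor 73 = da xor 73 = a9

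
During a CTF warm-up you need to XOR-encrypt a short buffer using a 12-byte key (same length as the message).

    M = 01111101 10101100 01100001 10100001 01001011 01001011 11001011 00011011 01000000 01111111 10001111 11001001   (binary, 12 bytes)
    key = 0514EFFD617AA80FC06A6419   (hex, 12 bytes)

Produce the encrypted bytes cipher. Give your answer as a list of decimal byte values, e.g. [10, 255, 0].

[120, 184, 142, 92, 42, 49, 99, 20, 128, 21, 235, 208]

byte 0: 7d ⊕ 05 = 78
byte 1: ac ⊕ 14 = b8
byte 2: 61 ⊕ ef = 8e
byte 3: a1 ⊕ fd = 5c
byte 4: 4b ⊕ 61 = 2a
byte 5: 4b ⊕ 7a = 31
byte 6: cb ⊕ a8 = 63
byte 7: 1b ⊕ 0f = 14
byte 8: 40 ⊕ c0 = 80
byte 9: 7f ⊕ 6a = 15
byte 10: 8f ⊕ 64 = eb
byte 11: c9 ⊕ 19 = d0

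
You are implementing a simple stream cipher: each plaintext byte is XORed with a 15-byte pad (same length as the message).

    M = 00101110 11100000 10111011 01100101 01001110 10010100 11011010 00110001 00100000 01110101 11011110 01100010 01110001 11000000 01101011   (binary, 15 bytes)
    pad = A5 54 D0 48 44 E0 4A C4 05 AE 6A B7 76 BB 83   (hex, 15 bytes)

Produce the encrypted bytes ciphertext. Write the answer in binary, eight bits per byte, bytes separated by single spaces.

10001011 10110100 01101011 00101101 00001010 01110100 10010000 11110101 00100101 11011011 10110100 11010101 00000111 01111011 11101000

byte 0: 00101110 XOR 10100101 = 10001011
byte 1: 11100000 XOR 01010100 = 10110100
byte 2: 10111011 XOR 11010000 = 01101011
byte 3: 01100101 XOR 01001000 = 00101101
byte 4: 01001110 XOR 01000100 = 00001010
byte 5: 10010100 XOR 11100000 = 01110100
byte 6: 11011010 XOR 01001010 = 10010000
byte 7: 00110001 XOR 11000100 = 11110101
byte 8: 00100000 XOR 00000101 = 00100101
byte 9: 01110101 XOR 10101110 = 11011011
byte 10: 11011110 XOR 01101010 = 10110100
byte 11: 01100010 XOR 10110111 = 11010101
byte 12: 01110001 XOR 01110110 = 00000111
byte 13: 11000000 XOR 10111011 = 01111011
byte 14: 01101011 XOR 10000011 = 11101000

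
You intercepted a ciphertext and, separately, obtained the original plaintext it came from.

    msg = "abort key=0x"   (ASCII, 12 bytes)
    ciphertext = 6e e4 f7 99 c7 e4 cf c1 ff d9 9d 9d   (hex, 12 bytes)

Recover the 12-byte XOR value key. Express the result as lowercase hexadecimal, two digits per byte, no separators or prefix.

0f8698ebb3c4a4a486e4ade5

Since ciphertext = msg ⊕ key, XORing both sides with msg gives key = msg ⊕ ciphertext.
byte 0: 61 ⊕ 6e = 0f
byte 1: 62 ⊕ e4 = 86
byte 2: 6f ⊕ f7 = 98
byte 3: 72 ⊕ 99 = eb
byte 4: 74 ⊕ c7 = b3
byte 5: 20 ⊕ e4 = c4
byte 6: 6b ⊕ cf = a4
byte 7: 65 ⊕ c1 = a4
byte 8: 79 ⊕ ff = 86
byte 9: 3d ⊕ d9 = e4
byte 10: 30 ⊕ 9d = ad
byte 11: 78 ⊕ 9d = e5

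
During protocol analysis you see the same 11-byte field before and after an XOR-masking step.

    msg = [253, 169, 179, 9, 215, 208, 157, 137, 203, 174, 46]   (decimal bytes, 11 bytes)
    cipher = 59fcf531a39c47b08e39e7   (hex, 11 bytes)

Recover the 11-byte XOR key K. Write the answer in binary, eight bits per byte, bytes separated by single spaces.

Since cipher = msg ⊕ K, XORing both sides with msg gives K = msg ⊕ cipher.
byte 0: fd XOR 59 = a4
byte 1: a9 XOR fc = 55
byte 2: b3 XOR f5 = 46
byte 3: 09 XOR 31 = 38
byte 4: d7 XOR a3 = 74
byte 5: d0 XOR 9c = 4c
byte 6: 9d XOR 47 = da
byte 7: 89 XOR b0 = 39
byte 8: cb XOR 8e = 45
byte 9: ae XOR 39 = 97
byte 10: 2e XOR e7 = c9

10100100 01010101 01000110 00111000 01110100 01001100 11011010 00111001 01000101 10010111 11001001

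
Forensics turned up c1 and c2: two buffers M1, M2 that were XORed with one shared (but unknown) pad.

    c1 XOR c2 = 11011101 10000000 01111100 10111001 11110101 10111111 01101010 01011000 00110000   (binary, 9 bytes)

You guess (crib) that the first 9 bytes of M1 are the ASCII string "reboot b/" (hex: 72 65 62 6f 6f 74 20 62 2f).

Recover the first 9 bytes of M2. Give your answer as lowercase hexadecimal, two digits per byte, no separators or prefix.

Since c1 ⊕ c2 = M1 ⊕ M2, XORing with the guessed M1 bytes yields the corresponding M2 bytes: M2 = (c1 ⊕ c2) ⊕ M1.
221 ^ 114 = 175
128 ^ 101 = 229
124 ^  98 =  30
185 ^ 111 = 214
245 ^ 111 = 154
191 ^ 116 = 203
106 ^  32 =  74
 88 ^  98 =  58
 48 ^  47 =  31

afe51ed69acb4a3a1f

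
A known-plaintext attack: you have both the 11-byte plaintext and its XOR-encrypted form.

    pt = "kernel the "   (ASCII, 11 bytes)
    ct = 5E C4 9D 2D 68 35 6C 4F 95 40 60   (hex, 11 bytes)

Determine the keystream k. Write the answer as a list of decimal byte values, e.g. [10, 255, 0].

[53, 161, 239, 67, 13, 89, 76, 59, 253, 37, 64]

Since ct = pt ⊕ k, XORing both sides with pt gives k = pt ⊕ ct.
byte 0: 107 ⊕  94 =  53
byte 1: 101 ⊕ 196 = 161
byte 2: 114 ⊕ 157 = 239
byte 3: 110 ⊕  45 =  67
byte 4: 101 ⊕ 104 =  13
byte 5: 108 ⊕  53 =  89
byte 6:  32 ⊕ 108 =  76
byte 7: 116 ⊕  79 =  59
byte 8: 104 ⊕ 149 = 253
byte 9: 101 ⊕  64 =  37
byte 10:  32 ⊕  96 =  64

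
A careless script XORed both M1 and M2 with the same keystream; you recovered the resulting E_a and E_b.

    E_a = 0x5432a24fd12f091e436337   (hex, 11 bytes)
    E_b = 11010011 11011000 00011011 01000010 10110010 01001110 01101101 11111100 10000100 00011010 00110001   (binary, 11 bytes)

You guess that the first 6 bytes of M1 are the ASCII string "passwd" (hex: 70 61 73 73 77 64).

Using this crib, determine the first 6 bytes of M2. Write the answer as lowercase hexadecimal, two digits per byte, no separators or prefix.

f78bca7e1405

First, E_a ⊕ E_b = (M1 ⊕ K) ⊕ (M2 ⊕ K) = M1 ⊕ M2, so the key drops out. Then M2 = (M1 ⊕ M2) ⊕ M1 over the first 6 bytes.
byte 0: (54 ⊕ d3) ⊕ 70 = 87 ⊕ 70 = f7
byte 1: (32 ⊕ d8) ⊕ 61 = ea ⊕ 61 = 8b
byte 2: (a2 ⊕ 1b) ⊕ 73 = b9 ⊕ 73 = ca
byte 3: (4f ⊕ 42) ⊕ 73 = 0d ⊕ 73 = 7e
byte 4: (d1 ⊕ b2) ⊕ 77 = 63 ⊕ 77 = 14
byte 5: (2f ⊕ 4e) ⊕ 64 = 61 ⊕ 64 = 05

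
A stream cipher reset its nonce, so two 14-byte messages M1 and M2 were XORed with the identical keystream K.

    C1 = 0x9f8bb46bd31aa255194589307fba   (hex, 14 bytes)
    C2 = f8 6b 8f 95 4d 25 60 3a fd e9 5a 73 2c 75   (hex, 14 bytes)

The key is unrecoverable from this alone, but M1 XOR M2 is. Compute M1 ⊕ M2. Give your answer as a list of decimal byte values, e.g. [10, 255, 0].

C1 ⊕ C2 = (M1 ⊕ K) ⊕ (M2 ⊕ K) = M1 ⊕ M2 — the shared key cancels under XOR.
9f xor f8 = 67
8b xor 6b = e0
b4 xor 8f = 3b
6b xor 95 = fe
d3 xor 4d = 9e
1a xor 25 = 3f
a2 xor 60 = c2
55 xor 3a = 6f
19 xor fd = e4
45 xor e9 = ac
89 xor 5a = d3
30 xor 73 = 43
7f xor 2c = 53
ba xor 75 = cf

[103, 224, 59, 254, 158, 63, 194, 111, 228, 172, 211, 67, 83, 207]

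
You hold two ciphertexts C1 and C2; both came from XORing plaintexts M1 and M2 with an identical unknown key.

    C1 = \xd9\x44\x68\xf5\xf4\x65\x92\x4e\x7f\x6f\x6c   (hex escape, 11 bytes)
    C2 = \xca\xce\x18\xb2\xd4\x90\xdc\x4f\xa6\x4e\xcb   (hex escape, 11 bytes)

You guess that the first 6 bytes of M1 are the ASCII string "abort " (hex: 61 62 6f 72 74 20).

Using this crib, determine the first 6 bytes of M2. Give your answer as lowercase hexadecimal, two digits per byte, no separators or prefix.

72e81f3554d5

First, C1 ⊕ C2 = (M1 ⊕ K) ⊕ (M2 ⊕ K) = M1 ⊕ M2, so the key drops out. Then M2 = (M1 ⊕ M2) ⊕ M1 over the first 6 bytes.
byte 0: (d9 ^ ca) ^ 61 = 13 ^ 61 = 72
byte 1: (44 ^ ce) ^ 62 = 8a ^ 62 = e8
byte 2: (68 ^ 18) ^ 6f = 70 ^ 6f = 1f
byte 3: (f5 ^ b2) ^ 72 = 47 ^ 72 = 35
byte 4: (f4 ^ d4) ^ 74 = 20 ^ 74 = 54
byte 5: (65 ^ 90) ^ 20 = f5 ^ 20 = d5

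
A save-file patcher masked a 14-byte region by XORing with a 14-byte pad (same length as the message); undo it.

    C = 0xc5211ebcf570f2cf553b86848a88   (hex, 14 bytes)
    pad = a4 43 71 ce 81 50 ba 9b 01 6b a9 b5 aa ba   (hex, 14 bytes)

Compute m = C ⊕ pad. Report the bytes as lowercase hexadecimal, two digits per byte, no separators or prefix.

c5 XOR a4 = 61
21 XOR 43 = 62
1e XOR 71 = 6f
bc XOR ce = 72
f5 XOR 81 = 74
70 XOR 50 = 20
f2 XOR ba = 48
cf XOR 9b = 54
55 XOR 01 = 54
3b XOR 6b = 50
86 XOR a9 = 2f
84 XOR b5 = 31
8a XOR aa = 20
88 XOR ba = 32

61626f727420485454502f312032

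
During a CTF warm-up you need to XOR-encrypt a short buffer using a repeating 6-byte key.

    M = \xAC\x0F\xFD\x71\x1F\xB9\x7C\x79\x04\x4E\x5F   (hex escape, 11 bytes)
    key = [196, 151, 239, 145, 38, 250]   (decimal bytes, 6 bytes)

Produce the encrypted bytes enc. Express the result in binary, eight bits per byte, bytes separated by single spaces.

The 6-byte key repeats, so the effective keystream is c4 97 ef 91 26 fa c4 97 ef 91 26.
byte 0: ac ^ c4 = 68
byte 1: 0f ^ 97 = 98
byte 2: fd ^ ef = 12
byte 3: 71 ^ 91 = e0
byte 4: 1f ^ 26 = 39
byte 5: b9 ^ fa = 43
byte 6: 7c ^ c4 = b8
byte 7: 79 ^ 97 = ee
byte 8: 04 ^ ef = eb
byte 9: 4e ^ 91 = df
byte 10: 5f ^ 26 = 79

01101000 10011000 00010010 11100000 00111001 01000011 10111000 11101110 11101011 11011111 01111001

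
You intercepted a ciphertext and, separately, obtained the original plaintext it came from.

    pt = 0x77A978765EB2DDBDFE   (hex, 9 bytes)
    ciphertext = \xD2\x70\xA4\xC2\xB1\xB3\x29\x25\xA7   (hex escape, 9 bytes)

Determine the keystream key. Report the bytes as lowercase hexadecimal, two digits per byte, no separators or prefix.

Since ciphertext = pt ⊕ key, XORing both sides with pt gives key = pt ⊕ ciphertext.
byte 0: 77 ^ d2 = a5
byte 1: a9 ^ 70 = d9
byte 2: 78 ^ a4 = dc
byte 3: 76 ^ c2 = b4
byte 4: 5e ^ b1 = ef
byte 5: b2 ^ b3 = 01
byte 6: dd ^ 29 = f4
byte 7: bd ^ 25 = 98
byte 8: fe ^ a7 = 59

a5d9dcb4ef01f49859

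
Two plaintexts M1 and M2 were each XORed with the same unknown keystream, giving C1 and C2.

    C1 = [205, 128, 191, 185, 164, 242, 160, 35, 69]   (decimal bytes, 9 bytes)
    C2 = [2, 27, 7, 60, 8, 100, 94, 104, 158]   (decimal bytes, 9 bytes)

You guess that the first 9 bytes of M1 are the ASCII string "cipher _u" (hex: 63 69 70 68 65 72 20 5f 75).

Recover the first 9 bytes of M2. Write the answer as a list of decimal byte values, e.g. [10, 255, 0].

[172, 242, 200, 237, 201, 228, 222, 20, 174]

First, C1 ⊕ C2 = (M1 ⊕ K) ⊕ (M2 ⊕ K) = M1 ⊕ M2, so the key drops out. Then M2 = (M1 ⊕ M2) ⊕ M1 over the first 9 bytes.
byte 0: (cd ⊕ 02) ⊕ 63 = cf ⊕ 63 = ac
byte 1: (80 ⊕ 1b) ⊕ 69 = 9b ⊕ 69 = f2
byte 2: (bf ⊕ 07) ⊕ 70 = b8 ⊕ 70 = c8
byte 3: (b9 ⊕ 3c) ⊕ 68 = 85 ⊕ 68 = ed
byte 4: (a4 ⊕ 08) ⊕ 65 = ac ⊕ 65 = c9
byte 5: (f2 ⊕ 64) ⊕ 72 = 96 ⊕ 72 = e4
byte 6: (a0 ⊕ 5e) ⊕ 20 = fe ⊕ 20 = de
byte 7: (23 ⊕ 68) ⊕ 5f = 4b ⊕ 5f = 14
byte 8: (45 ⊕ 9e) ⊕ 75 = db ⊕ 75 = ae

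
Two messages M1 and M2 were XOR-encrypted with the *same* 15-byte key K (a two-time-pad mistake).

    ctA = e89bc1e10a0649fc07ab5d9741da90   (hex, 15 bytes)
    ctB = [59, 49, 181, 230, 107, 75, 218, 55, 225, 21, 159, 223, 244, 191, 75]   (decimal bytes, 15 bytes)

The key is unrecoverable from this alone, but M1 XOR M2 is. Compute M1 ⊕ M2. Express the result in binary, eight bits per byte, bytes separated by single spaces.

11010011 10101010 01110100 00000111 01100001 01001101 10010011 11001011 11100110 10111110 11000010 01001000 10110101 01100101 11011011

ctA ⊕ ctB = (M1 ⊕ K) ⊕ (M2 ⊕ K) = M1 ⊕ M2 — the shared key cancels under XOR.
byte 0: 232 ^  59 = 211
byte 1: 155 ^  49 = 170
byte 2: 193 ^ 181 = 116
byte 3: 225 ^ 230 =   7
byte 4:  10 ^ 107 =  97
byte 5:   6 ^  75 =  77
byte 6:  73 ^ 218 = 147
byte 7: 252 ^  55 = 203
byte 8:   7 ^ 225 = 230
byte 9: 171 ^  21 = 190
byte 10:  93 ^ 159 = 194
byte 11: 151 ^ 223 =  72
byte 12:  65 ^ 244 = 181
byte 13: 218 ^ 191 = 101
byte 14: 144 ^  75 = 219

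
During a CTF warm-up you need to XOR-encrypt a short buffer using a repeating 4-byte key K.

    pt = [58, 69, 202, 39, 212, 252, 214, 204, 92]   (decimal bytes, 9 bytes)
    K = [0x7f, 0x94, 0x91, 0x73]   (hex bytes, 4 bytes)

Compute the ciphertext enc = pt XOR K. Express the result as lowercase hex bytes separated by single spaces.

The 4-byte key repeats, so the effective keystream is 7f 94 91 73 7f 94 91 73 7f.
byte 0: 3a XOR 7f = 45
byte 1: 45 XOR 94 = d1
byte 2: ca XOR 91 = 5b
byte 3: 27 XOR 73 = 54
byte 4: d4 XOR 7f = ab
byte 5: fc XOR 94 = 68
byte 6: d6 XOR 91 = 47
byte 7: cc XOR 73 = bf
byte 8: 5c XOR 7f = 23

45 d1 5b 54 ab 68 47 bf 23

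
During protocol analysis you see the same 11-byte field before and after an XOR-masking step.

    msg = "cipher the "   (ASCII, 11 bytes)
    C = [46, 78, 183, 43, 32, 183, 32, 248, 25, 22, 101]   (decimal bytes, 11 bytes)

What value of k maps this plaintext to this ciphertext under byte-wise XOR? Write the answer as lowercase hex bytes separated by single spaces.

Since C = msg ⊕ k, XORing both sides with msg gives k = msg ⊕ C.
byte 0: 01100011 XOR 00101110 = 01001101
byte 1: 01101001 XOR 01001110 = 00100111
byte 2: 01110000 XOR 10110111 = 11000111
byte 3: 01101000 XOR 00101011 = 01000011
byte 4: 01100101 XOR 00100000 = 01000101
byte 5: 01110010 XOR 10110111 = 11000101
byte 6: 00100000 XOR 00100000 = 00000000
byte 7: 01110100 XOR 11111000 = 10001100
byte 8: 01101000 XOR 00011001 = 01110001
byte 9: 01100101 XOR 00010110 = 01110011
byte 10: 00100000 XOR 01100101 = 01000101

4d 27 c7 43 45 c5 00 8c 71 73 45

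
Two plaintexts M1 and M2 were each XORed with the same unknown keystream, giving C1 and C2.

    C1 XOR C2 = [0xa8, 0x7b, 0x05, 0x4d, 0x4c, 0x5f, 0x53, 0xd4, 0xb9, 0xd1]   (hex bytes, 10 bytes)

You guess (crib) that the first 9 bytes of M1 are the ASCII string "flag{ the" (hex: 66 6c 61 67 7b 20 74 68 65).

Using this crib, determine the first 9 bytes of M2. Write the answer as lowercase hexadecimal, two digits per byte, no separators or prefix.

Since C1 ⊕ C2 = M1 ⊕ M2, XORing with the guessed M1 bytes yields the corresponding M2 bytes: M2 = (C1 ⊕ C2) ⊕ M1.
10101000 ⊕ 01100110 = 11001110
01111011 ⊕ 01101100 = 00010111
00000101 ⊕ 01100001 = 01100100
01001101 ⊕ 01100111 = 00101010
01001100 ⊕ 01111011 = 00110111
01011111 ⊕ 00100000 = 01111111
01010011 ⊕ 01110100 = 00100111
11010100 ⊕ 01101000 = 10111100
10111001 ⊕ 01100101 = 11011100

ce17642a377f27bcdc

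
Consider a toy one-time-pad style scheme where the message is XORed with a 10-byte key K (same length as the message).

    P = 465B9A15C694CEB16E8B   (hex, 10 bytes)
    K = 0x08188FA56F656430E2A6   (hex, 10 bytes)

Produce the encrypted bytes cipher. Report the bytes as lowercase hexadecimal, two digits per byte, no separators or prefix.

4e4315b0a9f1aa818c2d

XOR is its own inverse, so applying the key byte-wise gives the result directly.
46 ⊕ 08 = 4e
5b ⊕ 18 = 43
9a ⊕ 8f = 15
15 ⊕ a5 = b0
c6 ⊕ 6f = a9
94 ⊕ 65 = f1
ce ⊕ 64 = aa
b1 ⊕ 30 = 81
6e ⊕ e2 = 8c
8b ⊕ a6 = 2d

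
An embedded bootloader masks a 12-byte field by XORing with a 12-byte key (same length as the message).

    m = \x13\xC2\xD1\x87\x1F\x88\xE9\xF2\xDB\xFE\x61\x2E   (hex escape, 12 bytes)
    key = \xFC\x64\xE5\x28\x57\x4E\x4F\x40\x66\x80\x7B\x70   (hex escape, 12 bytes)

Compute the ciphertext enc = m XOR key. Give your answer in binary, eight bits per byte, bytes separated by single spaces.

11101111 10100110 00110100 10101111 01001000 11000110 10100110 10110010 10111101 01111110 00011010 01011110

XOR is its own inverse, so applying the key byte-wise gives the result directly.
13 XOR fc = ef
c2 XOR 64 = a6
d1 XOR e5 = 34
87 XOR 28 = af
1f XOR 57 = 48
88 XOR 4e = c6
e9 XOR 4f = a6
f2 XOR 40 = b2
db XOR 66 = bd
fe XOR 80 = 7e
61 XOR 7b = 1a
2e XOR 70 = 5e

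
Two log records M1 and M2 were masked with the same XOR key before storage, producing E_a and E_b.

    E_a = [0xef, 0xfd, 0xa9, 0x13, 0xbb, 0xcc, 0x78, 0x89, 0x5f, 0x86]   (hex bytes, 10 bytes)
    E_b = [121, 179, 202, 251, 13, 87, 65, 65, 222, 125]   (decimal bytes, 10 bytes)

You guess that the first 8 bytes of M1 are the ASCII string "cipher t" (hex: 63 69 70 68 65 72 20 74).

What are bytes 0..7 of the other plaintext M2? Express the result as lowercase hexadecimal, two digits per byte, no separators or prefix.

f5271380d3e919bc

First, E_a ⊕ E_b = (M1 ⊕ K) ⊕ (M2 ⊕ K) = M1 ⊕ M2, so the key drops out. Then M2 = (M1 ⊕ M2) ⊕ M1 over the first 8 bytes.
byte 0: (ef ^ 79) ^ 63 = 96 ^ 63 = f5
byte 1: (fd ^ b3) ^ 69 = 4e ^ 69 = 27
byte 2: (a9 ^ ca) ^ 70 = 63 ^ 70 = 13
byte 3: (13 ^ fb) ^ 68 = e8 ^ 68 = 80
byte 4: (bb ^ 0d) ^ 65 = b6 ^ 65 = d3
byte 5: (cc ^ 57) ^ 72 = 9b ^ 72 = e9
byte 6: (78 ^ 41) ^ 20 = 39 ^ 20 = 19
byte 7: (89 ^ 41) ^ 74 = c8 ^ 74 = bc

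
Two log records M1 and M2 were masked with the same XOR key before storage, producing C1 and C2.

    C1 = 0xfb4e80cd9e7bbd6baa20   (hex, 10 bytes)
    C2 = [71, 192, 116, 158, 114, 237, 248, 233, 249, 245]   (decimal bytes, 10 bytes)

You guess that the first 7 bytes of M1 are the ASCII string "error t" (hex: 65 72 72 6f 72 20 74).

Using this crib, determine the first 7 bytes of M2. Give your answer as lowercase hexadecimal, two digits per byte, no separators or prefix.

d9fc863c9eb631

First, C1 ⊕ C2 = (M1 ⊕ K) ⊕ (M2 ⊕ K) = M1 ⊕ M2, so the key drops out. Then M2 = (M1 ⊕ M2) ⊕ M1 over the first 7 bytes.
byte 0: (fb ^ 47) ^ 65 = bc ^ 65 = d9
byte 1: (4e ^ c0) ^ 72 = 8e ^ 72 = fc
byte 2: (80 ^ 74) ^ 72 = f4 ^ 72 = 86
byte 3: (cd ^ 9e) ^ 6f = 53 ^ 6f = 3c
byte 4: (9e ^ 72) ^ 72 = ec ^ 72 = 9e
byte 5: (7b ^ ed) ^ 20 = 96 ^ 20 = b6
byte 6: (bd ^ f8) ^ 74 = 45 ^ 74 = 31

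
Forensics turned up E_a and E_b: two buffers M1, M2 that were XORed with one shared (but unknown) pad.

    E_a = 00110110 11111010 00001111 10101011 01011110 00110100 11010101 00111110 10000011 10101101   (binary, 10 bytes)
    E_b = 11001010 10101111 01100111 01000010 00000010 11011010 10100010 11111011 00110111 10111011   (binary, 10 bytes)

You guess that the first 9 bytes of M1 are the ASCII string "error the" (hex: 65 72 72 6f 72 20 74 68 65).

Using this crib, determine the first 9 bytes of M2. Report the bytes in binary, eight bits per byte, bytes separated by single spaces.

10011001 00100111 00011010 10000110 00101110 11001110 00000011 10101101 11010001

First, E_a ⊕ E_b = (M1 ⊕ K) ⊕ (M2 ⊕ K) = M1 ⊕ M2, so the key drops out. Then M2 = (M1 ⊕ M2) ⊕ M1 over the first 9 bytes.
byte 0: (36 XOR ca) XOR 65 = fc XOR 65 = 99
byte 1: (fa XOR af) XOR 72 = 55 XOR 72 = 27
byte 2: (0f XOR 67) XOR 72 = 68 XOR 72 = 1a
byte 3: (ab XOR 42) XOR 6f = e9 XOR 6f = 86
byte 4: (5e XOR 02) XOR 72 = 5c XOR 72 = 2e
byte 5: (34 XOR da) XOR 20 = ee XOR 20 = ce
byte 6: (d5 XOR a2) XOR 74 = 77 XOR 74 = 03
byte 7: (3e XOR fb) XOR 68 = c5 XOR 68 = ad
byte 8: (83 XOR 37) XOR 65 = b4 XOR 65 = d1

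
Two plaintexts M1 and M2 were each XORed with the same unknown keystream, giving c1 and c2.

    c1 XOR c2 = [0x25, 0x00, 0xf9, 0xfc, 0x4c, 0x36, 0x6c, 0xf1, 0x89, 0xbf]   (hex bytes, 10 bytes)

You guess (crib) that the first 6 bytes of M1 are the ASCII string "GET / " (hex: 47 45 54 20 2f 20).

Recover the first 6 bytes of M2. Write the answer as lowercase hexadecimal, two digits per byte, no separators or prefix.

6245addc6316

Since c1 ⊕ c2 = M1 ⊕ M2, XORing with the guessed M1 bytes yields the corresponding M2 bytes: M2 = (c1 ⊕ c2) ⊕ M1.
byte 0: 25 XOR 47 = 62
byte 1: 00 XOR 45 = 45
byte 2: f9 XOR 54 = ad
byte 3: fc XOR 20 = dc
byte 4: 4c XOR 2f = 63
byte 5: 36 XOR 20 = 16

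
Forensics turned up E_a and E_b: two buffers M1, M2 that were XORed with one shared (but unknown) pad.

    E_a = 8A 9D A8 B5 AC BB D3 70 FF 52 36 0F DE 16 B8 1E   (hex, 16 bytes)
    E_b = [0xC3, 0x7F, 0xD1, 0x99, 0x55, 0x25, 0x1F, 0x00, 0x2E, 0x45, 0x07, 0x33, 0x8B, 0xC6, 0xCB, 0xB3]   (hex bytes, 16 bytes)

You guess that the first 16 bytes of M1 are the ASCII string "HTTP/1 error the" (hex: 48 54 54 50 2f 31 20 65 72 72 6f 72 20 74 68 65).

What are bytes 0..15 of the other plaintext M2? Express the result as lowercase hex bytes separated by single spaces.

01 b6 2d 7c d6 af ec 15 a3 65 5e 4e 75 a4 1b c8

First, E_a ⊕ E_b = (M1 ⊕ K) ⊕ (M2 ⊕ K) = M1 ⊕ M2, so the key drops out. Then M2 = (M1 ⊕ M2) ⊕ M1 over the first 16 bytes.
byte 0: (8a ^ c3) ^ 48 = 49 ^ 48 = 01
byte 1: (9d ^ 7f) ^ 54 = e2 ^ 54 = b6
byte 2: (a8 ^ d1) ^ 54 = 79 ^ 54 = 2d
byte 3: (b5 ^ 99) ^ 50 = 2c ^ 50 = 7c
byte 4: (ac ^ 55) ^ 2f = f9 ^ 2f = d6
byte 5: (bb ^ 25) ^ 31 = 9e ^ 31 = af
byte 6: (d3 ^ 1f) ^ 20 = cc ^ 20 = ec
byte 7: (70 ^ 00) ^ 65 = 70 ^ 65 = 15
byte 8: (ff ^ 2e) ^ 72 = d1 ^ 72 = a3
byte 9: (52 ^ 45) ^ 72 = 17 ^ 72 = 65
byte 10: (36 ^ 07) ^ 6f = 31 ^ 6f = 5e
byte 11: (0f ^ 33) ^ 72 = 3c ^ 72 = 4e
byte 12: (de ^ 8b) ^ 20 = 55 ^ 20 = 75
byte 13: (16 ^ c6) ^ 74 = d0 ^ 74 = a4
byte 14: (b8 ^ cb) ^ 68 = 73 ^ 68 = 1b
byte 15: (1e ^ b3) ^ 65 = ad ^ 65 = c8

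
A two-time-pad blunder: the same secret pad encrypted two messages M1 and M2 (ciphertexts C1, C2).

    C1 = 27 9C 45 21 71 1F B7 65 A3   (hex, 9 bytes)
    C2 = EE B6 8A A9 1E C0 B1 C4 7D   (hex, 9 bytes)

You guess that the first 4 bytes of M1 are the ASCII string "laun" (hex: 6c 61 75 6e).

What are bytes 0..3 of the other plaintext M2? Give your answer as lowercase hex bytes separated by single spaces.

a5 4b ba e6

First, C1 ⊕ C2 = (M1 ⊕ K) ⊕ (M2 ⊕ K) = M1 ⊕ M2, so the key drops out. Then M2 = (M1 ⊕ M2) ⊕ M1 over the first 4 bytes.
byte 0: (27 xor ee) xor 6c = c9 xor 6c = a5
byte 1: (9c xor b6) xor 61 = 2a xor 61 = 4b
byte 2: (45 xor 8a) xor 75 = cf xor 75 = ba
byte 3: (21 xor a9) xor 6e = 88 xor 6e = e6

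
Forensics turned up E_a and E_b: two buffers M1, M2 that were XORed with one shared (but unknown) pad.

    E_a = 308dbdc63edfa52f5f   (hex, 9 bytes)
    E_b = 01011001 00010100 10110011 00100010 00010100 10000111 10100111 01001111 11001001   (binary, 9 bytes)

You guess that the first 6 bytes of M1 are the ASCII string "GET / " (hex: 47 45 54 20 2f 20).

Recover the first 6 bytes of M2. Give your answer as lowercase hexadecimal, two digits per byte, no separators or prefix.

First, E_a ⊕ E_b = (M1 ⊕ K) ⊕ (M2 ⊕ K) = M1 ⊕ M2, so the key drops out. Then M2 = (M1 ⊕ M2) ⊕ M1 over the first 6 bytes.
byte 0: (30 xor 59) xor 47 = 69 xor 47 = 2e
byte 1: (8d xor 14) xor 45 = 99 xor 45 = dc
byte 2: (bd xor b3) xor 54 = 0e xor 54 = 5a
byte 3: (c6 xor 22) xor 20 = e4 xor 20 = c4
byte 4: (3e xor 14) xor 2f = 2a xor 2f = 05
byte 5: (df xor 87) xor 20 = 58 xor 20 = 78

2edc5ac40578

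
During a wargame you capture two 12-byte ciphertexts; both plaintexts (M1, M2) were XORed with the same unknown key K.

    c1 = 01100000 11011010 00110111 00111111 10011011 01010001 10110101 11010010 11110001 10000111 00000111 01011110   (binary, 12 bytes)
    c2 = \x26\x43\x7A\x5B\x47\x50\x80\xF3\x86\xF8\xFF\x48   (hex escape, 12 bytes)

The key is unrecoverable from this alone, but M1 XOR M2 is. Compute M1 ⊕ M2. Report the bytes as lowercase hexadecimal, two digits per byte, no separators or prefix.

c1 ⊕ c2 = (M1 ⊕ K) ⊕ (M2 ⊕ K) = M1 ⊕ M2 — the shared key cancels under XOR.
byte 0:  96 ^  38 =  70
byte 1: 218 ^  67 = 153
byte 2:  55 ^ 122 =  77
byte 3:  63 ^  91 = 100
byte 4: 155 ^  71 = 220
byte 5:  81 ^  80 =   1
byte 6: 181 ^ 128 =  53
byte 7: 210 ^ 243 =  33
byte 8: 241 ^ 134 = 119
byte 9: 135 ^ 248 = 127
byte 10:   7 ^ 255 = 248
byte 11:  94 ^  72 =  22

46994d64dc013521777ff816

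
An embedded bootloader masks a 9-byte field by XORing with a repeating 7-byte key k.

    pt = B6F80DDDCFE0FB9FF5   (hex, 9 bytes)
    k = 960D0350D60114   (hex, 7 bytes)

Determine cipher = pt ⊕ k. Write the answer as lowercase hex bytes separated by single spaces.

20 f5 0e 8d 19 e1 ef 09 f8

The 7-byte key repeats, so the effective keystream is 96 0d 03 50 d6 01 14 96 0d.
byte 0: 182 ⊕ 150 =  32
byte 1: 248 ⊕  13 = 245
byte 2:  13 ⊕   3 =  14
byte 3: 221 ⊕  80 = 141
byte 4: 207 ⊕ 214 =  25
byte 5: 224 ⊕   1 = 225
byte 6: 251 ⊕  20 = 239
byte 7: 159 ⊕ 150 =   9
byte 8: 245 ⊕  13 = 248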